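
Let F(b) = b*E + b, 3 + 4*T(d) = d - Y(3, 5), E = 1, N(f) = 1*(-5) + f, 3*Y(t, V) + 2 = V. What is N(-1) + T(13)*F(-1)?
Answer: -21/2 ≈ -10.500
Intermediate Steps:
Y(t, V) = -⅔ + V/3
N(f) = -5 + f
T(d) = -1 + d/4 (T(d) = -¾ + (d - (-⅔ + (⅓)*5))/4 = -¾ + (d - (-⅔ + 5/3))/4 = -¾ + (d - 1*1)/4 = -¾ + (d - 1)/4 = -¾ + (-1 + d)/4 = -¾ + (-¼ + d/4) = -1 + d/4)
F(b) = 2*b (F(b) = b*1 + b = b + b = 2*b)
N(-1) + T(13)*F(-1) = (-5 - 1) + (-1 + (¼)*13)*(2*(-1)) = -6 + (-1 + 13/4)*(-2) = -6 + (9/4)*(-2) = -6 - 9/2 = -21/2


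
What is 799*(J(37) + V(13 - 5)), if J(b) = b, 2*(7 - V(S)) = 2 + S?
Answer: 31161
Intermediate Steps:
V(S) = 6 - S/2 (V(S) = 7 - (2 + S)/2 = 7 + (-1 - S/2) = 6 - S/2)
799*(J(37) + V(13 - 5)) = 799*(37 + (6 - (13 - 5)/2)) = 799*(37 + (6 - ½*8)) = 799*(37 + (6 - 4)) = 799*(37 + 2) = 799*39 = 31161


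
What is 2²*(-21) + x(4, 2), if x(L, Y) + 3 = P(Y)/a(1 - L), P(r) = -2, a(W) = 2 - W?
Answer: -437/5 ≈ -87.400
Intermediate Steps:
x(L, Y) = -3 - 2/(1 + L) (x(L, Y) = -3 - 2/(2 - (1 - L)) = -3 - 2/(2 + (-1 + L)) = -3 - 2/(1 + L))
2²*(-21) + x(4, 2) = 2²*(-21) + (-5 - 3*4)/(1 + 4) = 4*(-21) + (-5 - 12)/5 = -84 + (⅕)*(-17) = -84 - 17/5 = -437/5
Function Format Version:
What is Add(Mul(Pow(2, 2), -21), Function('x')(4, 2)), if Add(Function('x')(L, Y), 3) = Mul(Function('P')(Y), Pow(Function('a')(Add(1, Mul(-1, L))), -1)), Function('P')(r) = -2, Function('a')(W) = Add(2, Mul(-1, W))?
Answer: Rational(-437, 5) ≈ -87.400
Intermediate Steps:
Function('x')(L, Y) = Add(-3, Mul(-2, Pow(Add(1, L), -1))) (Function('x')(L, Y) = Add(-3, Mul(-2, Pow(Add(2, Mul(-1, Add(1, Mul(-1, L)))), -1))) = Add(-3, Mul(-2, Pow(Add(2, Add(-1, L)), -1))) = Add(-3, Mul(-2, Pow(Add(1, L), -1))))
Add(Mul(Pow(2, 2), -21), Function('x')(4, 2)) = Add(Mul(Pow(2, 2), -21), Mul(Pow(Add(1, 4), -1), Add(-5, Mul(-3, 4)))) = Add(Mul(4, -21), Mul(Pow(5, -1), Add(-5, -12))) = Add(-84, Mul(Rational(1, 5), -17)) = Add(-84, Rational(-17, 5)) = Rational(-437, 5)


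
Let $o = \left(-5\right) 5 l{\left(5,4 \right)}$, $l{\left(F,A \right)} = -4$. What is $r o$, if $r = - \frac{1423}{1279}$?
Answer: $- \frac{142300}{1279} \approx -111.26$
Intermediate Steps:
$r = - \frac{1423}{1279}$ ($r = \left(-1423\right) \frac{1}{1279} = - \frac{1423}{1279} \approx -1.1126$)
$o = 100$ ($o = \left(-5\right) 5 \left(-4\right) = \left(-25\right) \left(-4\right) = 100$)
$r o = \left(- \frac{1423}{1279}\right) 100 = - \frac{142300}{1279}$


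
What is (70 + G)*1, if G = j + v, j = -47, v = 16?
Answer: 39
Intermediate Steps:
G = -31 (G = -47 + 16 = -31)
(70 + G)*1 = (70 - 31)*1 = 39*1 = 39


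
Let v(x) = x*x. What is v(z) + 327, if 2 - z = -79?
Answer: 6888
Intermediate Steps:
z = 81 (z = 2 - 1*(-79) = 2 + 79 = 81)
v(x) = x**2
v(z) + 327 = 81**2 + 327 = 6561 + 327 = 6888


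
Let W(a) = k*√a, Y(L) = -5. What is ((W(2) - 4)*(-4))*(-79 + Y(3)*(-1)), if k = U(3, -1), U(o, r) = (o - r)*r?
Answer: -1184 - 1184*√2 ≈ -2858.4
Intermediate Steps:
U(o, r) = r*(o - r)
k = -4 (k = -(3 - 1*(-1)) = -(3 + 1) = -1*4 = -4)
W(a) = -4*√a
((W(2) - 4)*(-4))*(-79 + Y(3)*(-1)) = ((-4*√2 - 4)*(-4))*(-79 - 5*(-1)) = ((-4 - 4*√2)*(-4))*(-79 + 5) = (16 + 16*√2)*(-74) = -1184 - 1184*√2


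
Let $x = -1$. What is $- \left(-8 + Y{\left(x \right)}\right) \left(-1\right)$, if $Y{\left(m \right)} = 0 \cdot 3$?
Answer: $-8$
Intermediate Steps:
$Y{\left(m \right)} = 0$
$- \left(-8 + Y{\left(x \right)}\right) \left(-1\right) = - \left(-8 + 0\right) \left(-1\right) = - \left(-8\right) \left(-1\right) = \left(-1\right) 8 = -8$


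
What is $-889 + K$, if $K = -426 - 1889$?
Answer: $-3204$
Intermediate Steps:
$K = -2315$
$-889 + K = -889 - 2315 = -3204$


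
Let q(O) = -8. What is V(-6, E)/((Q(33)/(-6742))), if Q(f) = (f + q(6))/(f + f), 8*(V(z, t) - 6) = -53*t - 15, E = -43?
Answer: -128596908/25 ≈ -5.1439e+6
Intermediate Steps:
V(z, t) = 33/8 - 53*t/8 (V(z, t) = 6 + (-53*t - 15)/8 = 6 + (-15 - 53*t)/8 = 6 + (-15/8 - 53*t/8) = 33/8 - 53*t/8)
Q(f) = (-8 + f)/(2*f) (Q(f) = (f - 8)/(f + f) = (-8 + f)/((2*f)) = (-8 + f)*(1/(2*f)) = (-8 + f)/(2*f))
V(-6, E)/((Q(33)/(-6742))) = (33/8 - 53/8*(-43))/((((1/2)*(-8 + 33)/33)/(-6742))) = (33/8 + 2279/8)/((((1/2)*(1/33)*25)*(-1/6742))) = 289/(((25/66)*(-1/6742))) = 289/(-25/444972) = 289*(-444972/25) = -128596908/25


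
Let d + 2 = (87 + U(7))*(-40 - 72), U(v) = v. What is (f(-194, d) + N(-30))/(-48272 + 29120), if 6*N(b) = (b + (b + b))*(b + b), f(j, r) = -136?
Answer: -191/4788 ≈ -0.039891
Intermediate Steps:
d = -10530 (d = -2 + (87 + 7)*(-40 - 72) = -2 + 94*(-112) = -2 - 10528 = -10530)
N(b) = b² (N(b) = ((b + (b + b))*(b + b))/6 = ((b + 2*b)*(2*b))/6 = ((3*b)*(2*b))/6 = (6*b²)/6 = b²)
(f(-194, d) + N(-30))/(-48272 + 29120) = (-136 + (-30)²)/(-48272 + 29120) = (-136 + 900)/(-19152) = 764*(-1/19152) = -191/4788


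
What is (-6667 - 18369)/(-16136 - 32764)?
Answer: 6259/12225 ≈ 0.51198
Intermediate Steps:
(-6667 - 18369)/(-16136 - 32764) = -25036/(-48900) = -25036*(-1/48900) = 6259/12225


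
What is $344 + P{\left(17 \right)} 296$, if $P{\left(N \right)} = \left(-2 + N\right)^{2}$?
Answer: $66944$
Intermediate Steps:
$344 + P{\left(17 \right)} 296 = 344 + \left(-2 + 17\right)^{2} \cdot 296 = 344 + 15^{2} \cdot 296 = 344 + 225 \cdot 296 = 344 + 66600 = 66944$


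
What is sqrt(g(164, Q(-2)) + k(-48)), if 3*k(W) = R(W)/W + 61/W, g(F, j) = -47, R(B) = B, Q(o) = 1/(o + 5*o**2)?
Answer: I*sqrt(6781)/12 ≈ 6.8622*I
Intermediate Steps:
k(W) = 1/3 + 61/(3*W) (k(W) = (W/W + 61/W)/3 = (1 + 61/W)/3 = 1/3 + 61/(3*W))
sqrt(g(164, Q(-2)) + k(-48)) = sqrt(-47 + (1/3)*(61 - 48)/(-48)) = sqrt(-47 + (1/3)*(-1/48)*13) = sqrt(-47 - 13/144) = sqrt(-6781/144) = I*sqrt(6781)/12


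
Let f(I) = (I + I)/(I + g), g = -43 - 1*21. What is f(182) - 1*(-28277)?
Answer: 1668525/59 ≈ 28280.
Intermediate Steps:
g = -64 (g = -43 - 21 = -64)
f(I) = 2*I/(-64 + I) (f(I) = (I + I)/(I - 64) = (2*I)/(-64 + I) = 2*I/(-64 + I))
f(182) - 1*(-28277) = 2*182/(-64 + 182) - 1*(-28277) = 2*182/118 + 28277 = 2*182*(1/118) + 28277 = 182/59 + 28277 = 1668525/59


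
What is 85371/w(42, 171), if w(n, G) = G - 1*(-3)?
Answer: 28457/58 ≈ 490.64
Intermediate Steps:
w(n, G) = 3 + G (w(n, G) = G + 3 = 3 + G)
85371/w(42, 171) = 85371/(3 + 171) = 85371/174 = 85371*(1/174) = 28457/58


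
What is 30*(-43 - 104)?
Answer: -4410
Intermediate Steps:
30*(-43 - 104) = 30*(-147) = -4410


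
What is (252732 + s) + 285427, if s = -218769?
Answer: 319390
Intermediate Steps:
(252732 + s) + 285427 = (252732 - 218769) + 285427 = 33963 + 285427 = 319390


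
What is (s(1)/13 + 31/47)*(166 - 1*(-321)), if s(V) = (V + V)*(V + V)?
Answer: 287817/611 ≈ 471.06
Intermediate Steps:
s(V) = 4*V² (s(V) = (2*V)*(2*V) = 4*V²)
(s(1)/13 + 31/47)*(166 - 1*(-321)) = ((4*1²)/13 + 31/47)*(166 - 1*(-321)) = ((4*1)*(1/13) + 31*(1/47))*(166 + 321) = (4*(1/13) + 31/47)*487 = (4/13 + 31/47)*487 = (591/611)*487 = 287817/611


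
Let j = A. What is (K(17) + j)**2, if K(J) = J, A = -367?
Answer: 122500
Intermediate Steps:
j = -367
(K(17) + j)**2 = (17 - 367)**2 = (-350)**2 = 122500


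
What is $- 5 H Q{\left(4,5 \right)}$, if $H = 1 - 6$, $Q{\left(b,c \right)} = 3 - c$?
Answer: $-50$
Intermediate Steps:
$H = -5$
$- 5 H Q{\left(4,5 \right)} = \left(-5\right) \left(-5\right) \left(3 - 5\right) = 25 \left(3 - 5\right) = 25 \left(-2\right) = -50$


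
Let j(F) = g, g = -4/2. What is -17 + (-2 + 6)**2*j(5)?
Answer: -49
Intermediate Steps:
g = -2 (g = -4*1/2 = -2)
j(F) = -2
-17 + (-2 + 6)**2*j(5) = -17 + (-2 + 6)**2*(-2) = -17 + 4**2*(-2) = -17 + 16*(-2) = -17 - 32 = -49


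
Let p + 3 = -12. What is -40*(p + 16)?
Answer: -40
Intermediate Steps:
p = -15 (p = -3 - 12 = -15)
-40*(p + 16) = -40*(-15 + 16) = -40*1 = -40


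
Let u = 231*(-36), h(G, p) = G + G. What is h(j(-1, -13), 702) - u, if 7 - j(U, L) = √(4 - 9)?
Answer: 8330 - 2*I*√5 ≈ 8330.0 - 4.4721*I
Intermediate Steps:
j(U, L) = 7 - I*√5 (j(U, L) = 7 - √(4 - 9) = 7 - √(-5) = 7 - I*√5)
h(G, p) = 2*G
u = -8316
h(j(-1, -13), 702) - u = 2*(7 - I*√5) - 1*(-8316) = (14 - 2*I*√5) + 8316 = 8330 - 2*I*√5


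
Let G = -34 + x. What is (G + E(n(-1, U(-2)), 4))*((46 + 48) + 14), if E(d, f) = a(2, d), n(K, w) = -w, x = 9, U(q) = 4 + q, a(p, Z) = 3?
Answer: -2376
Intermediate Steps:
E(d, f) = 3
G = -25 (G = -34 + 9 = -25)
(G + E(n(-1, U(-2)), 4))*((46 + 48) + 14) = (-25 + 3)*((46 + 48) + 14) = -22*(94 + 14) = -22*108 = -2376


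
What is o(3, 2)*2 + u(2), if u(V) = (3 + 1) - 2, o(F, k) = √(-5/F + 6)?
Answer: 2 + 2*√39/3 ≈ 6.1633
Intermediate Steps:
o(F, k) = √(6 - 5/F)
u(V) = 2 (u(V) = 4 - 2 = 2)
o(3, 2)*2 + u(2) = √(6 - 5/3)*2 + 2 = √(13/3)*2 + 2 = (√39/3)*2 + 2 = 2*√39/3 + 2 = 2 + 2*√39/3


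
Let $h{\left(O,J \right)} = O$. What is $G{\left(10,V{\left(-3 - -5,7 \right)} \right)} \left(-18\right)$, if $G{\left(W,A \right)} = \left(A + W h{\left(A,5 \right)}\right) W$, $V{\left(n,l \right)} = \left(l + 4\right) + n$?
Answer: $-25740$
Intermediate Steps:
$V{\left(n,l \right)} = 4 + l + n$ ($V{\left(n,l \right)} = \left(4 + l\right) + n = 4 + l + n$)
$G{\left(W,A \right)} = W \left(A + A W\right)$ ($G{\left(W,A \right)} = \left(A + W A\right) W = \left(A + A W\right) W = W \left(A + A W\right)$)
$G{\left(10,V{\left(-3 - -5,7 \right)} \right)} \left(-18\right) = \left(4 + 7 - -2\right) 10 \left(1 + 10\right) \left(-18\right) = \left(4 + 7 + \left(-3 + 5\right)\right) 10 \cdot 11 \left(-18\right) = \left(4 + 7 + 2\right) 10 \cdot 11 \left(-18\right) = 13 \cdot 10 \cdot 11 \left(-18\right) = 1430 \left(-18\right) = -25740$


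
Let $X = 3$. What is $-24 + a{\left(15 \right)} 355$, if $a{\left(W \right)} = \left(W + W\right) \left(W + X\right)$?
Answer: $191676$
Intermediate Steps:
$a{\left(W \right)} = 2 W \left(3 + W\right)$ ($a{\left(W \right)} = \left(W + W\right) \left(W + 3\right) = 2 W \left(3 + W\right)$)
$-24 + a{\left(15 \right)} 355 = -24 + 2 \cdot 15 \left(3 + 15\right) 355 = -24 + 2 \cdot 15 \cdot 18 \cdot 355 = -24 + 540 \cdot 355 = -24 + 191700 = 191676$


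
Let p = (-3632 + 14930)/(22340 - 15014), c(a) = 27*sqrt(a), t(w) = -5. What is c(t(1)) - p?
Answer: -1883/1221 + 27*I*sqrt(5) ≈ -1.5422 + 60.374*I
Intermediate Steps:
p = 1883/1221 (p = 11298/7326 = 11298*(1/7326) = 1883/1221 ≈ 1.5422)
c(t(1)) - p = 27*sqrt(-5) - 1*1883/1221 = 27*(I*sqrt(5)) - 1883/1221 = 27*I*sqrt(5) - 1883/1221 = -1883/1221 + 27*I*sqrt(5)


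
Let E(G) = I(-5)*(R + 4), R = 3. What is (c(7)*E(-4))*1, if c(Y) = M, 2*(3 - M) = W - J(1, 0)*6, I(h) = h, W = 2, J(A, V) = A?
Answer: -175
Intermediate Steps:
M = 5 (M = 3 - (2 - 6)/2 = 3 - ½*(-4) = 3 + 2 = 5)
c(Y) = 5
E(G) = -35 (E(G) = -5*(3 + 4) = -5*7 = -35)
(c(7)*E(-4))*1 = (5*(-35))*1 = -175*1 = -175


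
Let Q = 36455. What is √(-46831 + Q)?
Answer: 2*I*√2594 ≈ 101.86*I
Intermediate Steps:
√(-46831 + Q) = √(-46831 + 36455) = √(-10376) = 2*I*√2594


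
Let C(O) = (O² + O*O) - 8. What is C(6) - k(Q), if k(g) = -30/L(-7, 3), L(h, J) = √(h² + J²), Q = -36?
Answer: 64 + 15*√58/29 ≈ 67.939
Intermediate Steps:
L(h, J) = √(J² + h²)
k(g) = -15*√58/29 (k(g) = -30/√(3² + (-7)²) = -30/√(9 + 49) = -30*√58/58 = -15*√58/29)
C(O) = -8 + 2*O² (C(O) = (O² + O²) - 8 = 2*O² - 8 = -8 + 2*O²)
C(6) - k(Q) = (-8 + 2*6²) - (-15)*√58/29 = (-8 + 2*36) + 15*√58/29 = (-8 + 72) + 15*√58/29 = 64 + 15*√58/29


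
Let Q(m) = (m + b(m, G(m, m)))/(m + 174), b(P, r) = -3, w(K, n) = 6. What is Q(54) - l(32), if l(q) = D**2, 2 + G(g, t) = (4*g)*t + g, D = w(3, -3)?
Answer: -2719/76 ≈ -35.776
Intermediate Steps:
D = 6
G(g, t) = -2 + g + 4*g*t (G(g, t) = -2 + ((4*g)*t + g) = -2 + (4*g*t + g) = -2 + (g + 4*g*t) = -2 + g + 4*g*t)
Q(m) = (-3 + m)/(174 + m) (Q(m) = (m - 3)/(m + 174) = (-3 + m)/(174 + m))
l(q) = 36 (l(q) = 6**2 = 36)
Q(54) - l(32) = (-3 + 54)/(174 + 54) - 1*36 = 51/228 - 36 = (1/228)*51 - 36 = 17/76 - 36 = -2719/76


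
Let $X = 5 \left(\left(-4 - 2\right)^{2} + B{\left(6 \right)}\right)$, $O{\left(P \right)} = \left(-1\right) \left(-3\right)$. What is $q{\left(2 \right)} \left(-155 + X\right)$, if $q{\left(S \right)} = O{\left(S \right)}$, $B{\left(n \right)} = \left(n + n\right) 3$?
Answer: $615$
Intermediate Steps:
$B{\left(n \right)} = 6 n$ ($B{\left(n \right)} = 2 n 3 = 6 n$)
$O{\left(P \right)} = 3$
$q{\left(S \right)} = 3$
$X = 360$ ($X = 5 \left(\left(-4 - 2\right)^{2} + 6 \cdot 6\right) = 5 \left(\left(-6\right)^{2} + 36\right) = 5 \left(36 + 36\right) = 5 \cdot 72 = 360$)
$q{\left(2 \right)} \left(-155 + X\right) = 3 \left(-155 + 360\right) = 3 \cdot 205 = 615$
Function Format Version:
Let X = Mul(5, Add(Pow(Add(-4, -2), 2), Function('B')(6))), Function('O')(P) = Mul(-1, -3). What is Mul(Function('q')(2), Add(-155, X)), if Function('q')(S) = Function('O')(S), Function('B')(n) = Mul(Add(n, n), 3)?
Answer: 615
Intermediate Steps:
Function('B')(n) = Mul(6, n) (Function('B')(n) = Mul(Mul(2, n), 3) = Mul(6, n))
Function('O')(P) = 3
Function('q')(S) = 3
X = 360 (X = Mul(5, Add(Pow(Add(-4, -2), 2), Mul(6, 6))) = Mul(5, Add(Pow(-6, 2), 36)) = Mul(5, Add(36, 36)) = Mul(5, 72) = 360)
Mul(Function('q')(2), Add(-155, X)) = Mul(3, Add(-155, 360)) = Mul(3, 205) = 615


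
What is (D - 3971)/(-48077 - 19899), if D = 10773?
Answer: -3401/33988 ≈ -0.10006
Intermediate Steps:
(D - 3971)/(-48077 - 19899) = (10773 - 3971)/(-48077 - 19899) = 6802/(-67976) = 6802*(-1/67976) = -3401/33988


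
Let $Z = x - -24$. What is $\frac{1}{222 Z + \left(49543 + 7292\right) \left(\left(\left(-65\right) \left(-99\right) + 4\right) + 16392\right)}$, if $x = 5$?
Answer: $\frac{1}{1297606323} \approx 7.7065 \cdot 10^{-10}$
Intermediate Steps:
$Z = 29$ ($Z = 5 - -24 = 5 + 24 = 29$)
$\frac{1}{222 Z + \left(49543 + 7292\right) \left(\left(\left(-65\right) \left(-99\right) + 4\right) + 16392\right)} = \frac{1}{222 \cdot 29 + \left(49543 + 7292\right) \left(\left(\left(-65\right) \left(-99\right) + 4\right) + 16392\right)} = \frac{1}{6438 + 56835 \left(\left(6435 + 4\right) + 16392\right)} = \frac{1}{6438 + 56835 \left(6439 + 16392\right)} = \frac{1}{6438 + 56835 \cdot 22831} = \frac{1}{6438 + 1297599885} = \frac{1}{1297606323}$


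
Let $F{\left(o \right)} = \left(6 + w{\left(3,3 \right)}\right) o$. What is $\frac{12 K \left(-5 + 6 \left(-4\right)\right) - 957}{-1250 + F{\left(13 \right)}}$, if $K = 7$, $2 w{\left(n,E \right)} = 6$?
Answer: $\frac{3393}{1133} \approx 2.9947$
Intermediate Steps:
$w{\left(n,E \right)} = 3$ ($w{\left(n,E \right)} = \frac{1}{2} \cdot 6 = 3$)
$F{\left(o \right)} = 9 o$ ($F{\left(o \right)} = \left(6 + 3\right) o = 9 o$)
$\frac{12 K \left(-5 + 6 \left(-4\right)\right) - 957}{-1250 + F{\left(13 \right)}} = \frac{12 \cdot 7 \left(-5 + 6 \left(-4\right)\right) - 957}{-1250 + 9 \cdot 13} = \frac{84 \left(-5 - 24\right) - 957}{-1250 + 117} = \frac{84 \left(-29\right) - 957}{-1133} = \left(-2436 - 957\right) \left(- \frac{1}{1133}\right) = \left(-3393\right) \left(- \frac{1}{1133}\right) = \frac{3393}{1133}$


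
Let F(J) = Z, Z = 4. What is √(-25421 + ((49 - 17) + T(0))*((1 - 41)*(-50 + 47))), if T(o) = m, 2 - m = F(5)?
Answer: I*√21821 ≈ 147.72*I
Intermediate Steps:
F(J) = 4
m = -2 (m = 2 - 1*4 = 2 - 4 = -2)
T(o) = -2
√(-25421 + ((49 - 17) + T(0))*((1 - 41)*(-50 + 47))) = √(-25421 + ((49 - 17) - 2)*((1 - 41)*(-50 + 47))) = √(-25421 + (32 - 2)*(-40*(-3))) = √(-25421 + 30*120) = √(-25421 + 3600) = √(-21821) = I*√21821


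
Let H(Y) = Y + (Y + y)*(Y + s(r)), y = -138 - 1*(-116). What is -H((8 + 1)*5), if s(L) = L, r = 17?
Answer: -1471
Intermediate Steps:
y = -22 (y = -138 + 116 = -22)
H(Y) = Y + (-22 + Y)*(17 + Y) (H(Y) = Y + (Y - 22)*(Y + 17) = Y + (-22 + Y)*(17 + Y))
-H((8 + 1)*5) = -(-374 + ((8 + 1)*5)**2 - 4*(8 + 1)*5) = -(-374 + (9*5)**2 - 36*5) = -(-374 + 45**2 - 4*45) = -(-374 + 2025 - 180) = -1*1471 = -1471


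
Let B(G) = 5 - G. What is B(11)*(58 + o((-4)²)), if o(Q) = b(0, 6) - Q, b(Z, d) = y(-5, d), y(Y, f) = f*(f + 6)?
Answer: -684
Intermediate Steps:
y(Y, f) = f*(6 + f)
b(Z, d) = d*(6 + d)
o(Q) = 72 - Q (o(Q) = 6*(6 + 6) - Q = 6*12 - Q = 72 - Q)
B(11)*(58 + o((-4)²)) = (5 - 1*11)*(58 + (72 - 1*(-4)²)) = (5 - 11)*(58 + (72 - 1*16)) = -6*(58 + (72 - 16)) = -6*(58 + 56) = -6*114 = -684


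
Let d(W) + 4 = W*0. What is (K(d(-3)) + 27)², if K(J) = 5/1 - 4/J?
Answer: 1089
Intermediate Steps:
d(W) = -4 (d(W) = -4 + W*0 = -4 + 0 = -4)
K(J) = 5 - 4/J (K(J) = 5*1 - 4/J = 5 - 4/J)
(K(d(-3)) + 27)² = ((5 - 4/(-4)) + 27)² = ((5 - 4*(-¼)) + 27)² = ((5 + 1) + 27)² = (6 + 27)² = 33² = 1089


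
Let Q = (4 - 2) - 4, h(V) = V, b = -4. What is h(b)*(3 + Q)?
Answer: -4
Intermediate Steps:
Q = -2 (Q = 2 - 4 = -2)
h(b)*(3 + Q) = -4*(3 - 2) = -4*1 = -4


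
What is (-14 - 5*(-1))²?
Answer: 81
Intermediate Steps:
(-14 - 5*(-1))² = (-14 + 5)² = (-9)² = 81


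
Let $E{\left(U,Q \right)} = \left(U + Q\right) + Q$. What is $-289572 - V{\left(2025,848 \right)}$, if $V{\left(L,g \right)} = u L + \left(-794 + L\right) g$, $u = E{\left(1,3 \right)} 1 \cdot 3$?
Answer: $-1375985$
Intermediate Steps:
$E{\left(U,Q \right)} = U + 2 Q$ ($E{\left(U,Q \right)} = \left(Q + U\right) + Q = U + 2 Q$)
$u = 21$ ($u = \left(1 + 2 \cdot 3\right) 1 \cdot 3 = \left(1 + 6\right) 1 \cdot 3 = 7 \cdot 1 \cdot 3 = 7 \cdot 3 = 21$)
$V{\left(L,g \right)} = 21 L + g \left(-794 + L\right)$ ($V{\left(L,g \right)} = 21 L + \left(-794 + L\right) g = 21 L + g \left(-794 + L\right)$)
$-289572 - V{\left(2025,848 \right)} = -289572 - \left(\left(-794\right) 848 + 21 \cdot 2025 + 2025 \cdot 848\right) = -289572 - \left(-673312 + 42525 + 1717200\right) = -289572 - 1086413 = -1375985$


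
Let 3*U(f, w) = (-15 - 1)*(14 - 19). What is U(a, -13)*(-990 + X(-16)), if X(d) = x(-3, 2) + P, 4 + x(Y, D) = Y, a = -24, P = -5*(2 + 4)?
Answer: -82160/3 ≈ -27387.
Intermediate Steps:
P = -30 (P = -5*6 = -30)
U(f, w) = 80/3 (U(f, w) = ((-15 - 1)*(14 - 19))/3 = (-16*(-5))/3 = (⅓)*80 = 80/3)
x(Y, D) = -4 + Y
X(d) = -37 (X(d) = (-4 - 3) - 30 = -7 - 30 = -37)
U(a, -13)*(-990 + X(-16)) = 80*(-990 - 37)/3 = (80/3)*(-1027) = -82160/3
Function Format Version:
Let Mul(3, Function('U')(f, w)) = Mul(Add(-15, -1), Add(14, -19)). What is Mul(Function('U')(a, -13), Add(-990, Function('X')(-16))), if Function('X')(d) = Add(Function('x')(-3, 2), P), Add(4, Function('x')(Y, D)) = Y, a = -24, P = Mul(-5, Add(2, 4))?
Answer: Rational(-82160, 3) ≈ -27387.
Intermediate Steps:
P = -30 (P = Mul(-5, 6) = -30)
Function('U')(f, w) = Rational(80, 3) (Function('U')(f, w) = Mul(Rational(1, 3), Mul(Add(-15, -1), Add(14, -19))) = Mul(Rational(1, 3), Mul(-16, -5)) = Mul(Rational(1, 3), 80) = Rational(80, 3))
Function('x')(Y, D) = Add(-4, Y)
Function('X')(d) = -37 (Function('X')(d) = Add(Add(-4, -3), -30) = Add(-7, -30) = -37)
Mul(Function('U')(a, -13), Add(-990, Function('X')(-16))) = Mul(Rational(80, 3), Add(-990, -37)) = Mul(Rational(80, 3), -1027) = Rational(-82160, 3)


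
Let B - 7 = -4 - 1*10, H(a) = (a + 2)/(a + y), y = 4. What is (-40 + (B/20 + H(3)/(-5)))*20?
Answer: -5669/7 ≈ -809.86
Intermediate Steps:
H(a) = (2 + a)/(4 + a) (H(a) = (a + 2)/(a + 4) = (2 + a)/(4 + a))
B = -7 (B = 7 + (-4 - 1*10) = 7 + (-4 - 10) = 7 - 14 = -7)
(-40 + (B/20 + H(3)/(-5)))*20 = (-40 + (-7/20 + ((2 + 3)/(4 + 3))/(-5)))*20 = (-40 + (-7*1/20 + (5/7)*(-⅕)))*20 = (-40 + (-7/20 + ((⅐)*5)*(-⅕)))*20 = (-40 + (-7/20 + (5/7)*(-⅕)))*20 = (-40 + (-7/20 - ⅐))*20 = (-40 - 69/140)*20 = -5669/140*20 = -5669/7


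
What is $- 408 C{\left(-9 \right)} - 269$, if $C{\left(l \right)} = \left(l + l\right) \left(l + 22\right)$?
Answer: $95203$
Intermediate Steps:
$C{\left(l \right)} = 2 l \left(22 + l\right)$
$- 408 C{\left(-9 \right)} - 269 = - 408 \cdot 2 \left(-9\right) \left(22 - 9\right) - 269 = - 408 \cdot 2 \left(-9\right) 13 - 269 = \left(-408\right) \left(-234\right) - 269 = 95472 - 269 = 95203$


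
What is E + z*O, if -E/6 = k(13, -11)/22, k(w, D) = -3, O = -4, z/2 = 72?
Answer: -6327/11 ≈ -575.18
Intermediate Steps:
z = 144 (z = 2*72 = 144)
E = 9/11 (E = -(-18)/22 = -6*(-3/22) = 9/11 ≈ 0.81818)
E + z*O = 9/11 + 144*(-4) = 9/11 - 576 = -6327/11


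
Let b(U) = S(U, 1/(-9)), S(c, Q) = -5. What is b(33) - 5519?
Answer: -5524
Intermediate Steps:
b(U) = -5
b(33) - 5519 = -5 - 5519 = -5524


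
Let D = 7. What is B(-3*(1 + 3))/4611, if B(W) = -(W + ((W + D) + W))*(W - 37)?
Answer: -49/159 ≈ -0.30818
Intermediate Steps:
B(W) = -(-37 + W)*(7 + 3*W) (B(W) = -(W + ((W + 7) + W))*(W - 37) = -(W + ((7 + W) + W))*(-37 + W) = -(W + (7 + 2*W))*(-37 + W) = -(7 + 3*W)*(-37 + W) = -(-37 + W)*(7 + 3*W))
B(-3*(1 + 3))/4611 = (259 - 3*9*(1 + 3)² + 104*(-3*(1 + 3)))/4611 = (259 - 3*(-3*4)² + 104*(-3*4))*(1/4611) = (259 - 3*(-12)² + 104*(-12))*(1/4611) = (259 - 3*144 - 1248)*(1/4611) = (259 - 432 - 1248)*(1/4611) = -1421*1/4611 = -49/159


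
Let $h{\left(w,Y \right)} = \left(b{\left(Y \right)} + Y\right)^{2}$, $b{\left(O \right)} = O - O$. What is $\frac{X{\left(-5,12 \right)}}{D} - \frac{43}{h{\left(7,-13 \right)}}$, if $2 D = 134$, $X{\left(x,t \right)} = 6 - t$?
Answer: $- \frac{3895}{11323} \approx -0.34399$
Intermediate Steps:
$D = 67$ ($D = \frac{1}{2} \cdot 134 = 67$)
$b{\left(O \right)} = 0$
$h{\left(w,Y \right)} = Y^{2}$ ($h{\left(w,Y \right)} = \left(0 + Y\right)^{2} = Y^{2}$)
$\frac{X{\left(-5,12 \right)}}{D} - \frac{43}{h{\left(7,-13 \right)}} = \frac{6 - 12}{67} - \frac{43}{\left(-13\right)^{2}} = \left(6 - 12\right) \frac{1}{67} - \frac{43}{169} = \left(-6\right) \frac{1}{67} - \frac{43}{169} = - \frac{6}{67} - \frac{43}{169} = - \frac{3895}{11323}$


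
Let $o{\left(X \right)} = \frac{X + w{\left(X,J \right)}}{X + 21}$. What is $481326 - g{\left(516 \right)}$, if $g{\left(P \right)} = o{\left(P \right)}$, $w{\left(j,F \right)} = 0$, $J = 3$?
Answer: $\frac{86157182}{179} \approx 4.8133 \cdot 10^{5}$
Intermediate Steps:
$o{\left(X \right)} = \frac{X}{21 + X}$ ($o{\left(X \right)} = \frac{X + 0}{X + 21} = \frac{X}{21 + X}$)
$g{\left(P \right)} = \frac{P}{21 + P}$
$481326 - g{\left(516 \right)} = 481326 - \frac{516}{21 + 516} = 481326 - \frac{516}{537} = 481326 - 516 \cdot \frac{1}{537} = 481326 - \frac{172}{179} = \frac{86157182}{179}$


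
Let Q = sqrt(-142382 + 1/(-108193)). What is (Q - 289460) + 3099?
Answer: -286361 + 3*I*sqrt(185187174723479)/108193 ≈ -2.8636e+5 + 377.34*I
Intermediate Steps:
Q = 3*I*sqrt(185187174723479)/108193 (Q = sqrt(-142382 - 1/108193) = sqrt(-15404735727/108193) = 3*I*sqrt(185187174723479)/108193 ≈ 377.34*I)
(Q - 289460) + 3099 = (3*I*sqrt(185187174723479)/108193 - 289460) + 3099 = (-289460 + 3*I*sqrt(185187174723479)/108193) + 3099 = -286361 + 3*I*sqrt(185187174723479)/108193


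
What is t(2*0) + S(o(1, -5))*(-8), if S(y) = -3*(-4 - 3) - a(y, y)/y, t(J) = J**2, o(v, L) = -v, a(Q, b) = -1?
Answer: -160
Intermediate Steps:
S(y) = 21 + 1/y (S(y) = -3*(-4 - 3) - (-1)/y = -3*(-7) + 1/y = 21 + 1/y)
t(2*0) + S(o(1, -5))*(-8) = (2*0)**2 + (21 + 1/(-1*1))*(-8) = 0**2 + (21 + 1/(-1))*(-8) = 0 + (21 - 1)*(-8) = 0 + 20*(-8) = 0 - 160 = -160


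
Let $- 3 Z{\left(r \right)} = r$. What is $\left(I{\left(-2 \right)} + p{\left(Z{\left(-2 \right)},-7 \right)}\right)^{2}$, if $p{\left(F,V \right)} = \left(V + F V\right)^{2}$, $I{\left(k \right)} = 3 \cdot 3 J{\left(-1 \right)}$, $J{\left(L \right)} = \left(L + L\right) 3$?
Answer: $\frac{546121}{81} \approx 6742.2$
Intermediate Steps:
$J{\left(L \right)} = 6 L$ ($J{\left(L \right)} = 2 L 3 = 6 L$)
$Z{\left(r \right)} = - \frac{r}{3}$
$I{\left(k \right)} = -54$ ($I{\left(k \right)} = 3 \cdot 3 \cdot 6 \left(-1\right) = 9 \left(-6\right) = -54$)
$\left(I{\left(-2 \right)} + p{\left(Z{\left(-2 \right)},-7 \right)}\right)^{2} = \left(-54 + \left(-7\right)^{2} \left(1 - - \frac{2}{3}\right)^{2}\right)^{2} = \left(-54 + 49 \left(1 + \frac{2}{3}\right)^{2}\right)^{2} = \left(-54 + 49 \left(\frac{5}{3}\right)^{2}\right)^{2} = \left(-54 + 49 \cdot \frac{25}{9}\right)^{2} = \left(-54 + \frac{1225}{9}\right)^{2} = \left(\frac{739}{9}\right)^{2} = \frac{546121}{81}$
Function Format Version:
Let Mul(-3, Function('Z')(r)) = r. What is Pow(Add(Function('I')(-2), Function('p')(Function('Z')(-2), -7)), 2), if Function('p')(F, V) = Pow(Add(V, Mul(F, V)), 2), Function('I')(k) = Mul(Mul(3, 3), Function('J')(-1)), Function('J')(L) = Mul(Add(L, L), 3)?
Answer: Rational(546121, 81) ≈ 6742.2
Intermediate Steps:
Function('J')(L) = Mul(6, L) (Function('J')(L) = Mul(Mul(2, L), 3) = Mul(6, L))
Function('Z')(r) = Mul(Rational(-1, 3), r)
Function('I')(k) = -54 (Function('I')(k) = Mul(Mul(3, 3), Mul(6, -1)) = Mul(9, -6) = -54)
Pow(Add(Function('I')(-2), Function('p')(Function('Z')(-2), -7)), 2) = Pow(Add(-54, Mul(Pow(-7, 2), Pow(Add(1, Mul(Rational(-1, 3), -2)), 2))), 2) = Pow(Add(-54, Mul(49, Pow(Add(1, Rational(2, 3)), 2))), 2) = Pow(Add(-54, Mul(49, Pow(Rational(5, 3), 2))), 2) = Pow(Add(-54, Mul(49, Rational(25, 9))), 2) = Pow(Add(-54, Rational(1225, 9)), 2) = Pow(Rational(739, 9), 2) = Rational(546121, 81)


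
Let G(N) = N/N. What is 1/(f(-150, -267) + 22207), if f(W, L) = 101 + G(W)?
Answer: 1/22309 ≈ 4.4825e-5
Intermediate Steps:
G(N) = 1
f(W, L) = 102 (f(W, L) = 101 + 1 = 102)
1/(f(-150, -267) + 22207) = 1/(102 + 22207) = 1/22309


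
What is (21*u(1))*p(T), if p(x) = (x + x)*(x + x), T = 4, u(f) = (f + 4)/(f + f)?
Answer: 3360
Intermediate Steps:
u(f) = (4 + f)/(2*f) (u(f) = (4 + f)/((2*f)) = (4 + f)*(1/(2*f)) = (4 + f)/(2*f))
p(x) = 4*x**2 (p(x) = (2*x)*(2*x) = 4*x**2)
(21*u(1))*p(T) = (21*((1/2)*(4 + 1)/1))*(4*4**2) = (21*((1/2)*1*5))*(4*16) = (21*(5/2))*64 = (105/2)*64 = 3360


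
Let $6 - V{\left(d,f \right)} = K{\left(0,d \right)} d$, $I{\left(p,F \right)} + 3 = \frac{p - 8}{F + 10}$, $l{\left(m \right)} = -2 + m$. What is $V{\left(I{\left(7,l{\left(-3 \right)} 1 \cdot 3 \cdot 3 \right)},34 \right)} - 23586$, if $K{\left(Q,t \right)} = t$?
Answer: $- \frac{28896316}{1225} \approx -23589.0$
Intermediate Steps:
$I{\left(p,F \right)} = -3 + \frac{-8 + p}{10 + F}$ ($I{\left(p,F \right)} = -3 + \frac{p - 8}{F + 10} = -3 + \frac{-8 + p}{10 + F}$)
$V{\left(d,f \right)} = 6 - d^{2}$ ($V{\left(d,f \right)} = 6 - d d = 6 - d^{2}$)
$V{\left(I{\left(7,l{\left(-3 \right)} 1 \cdot 3 \cdot 3 \right)},34 \right)} - 23586 = \left(6 - \left(\frac{-38 + 7 - 3 \left(-2 - 3\right) 1 \cdot 3 \cdot 3}{10 + \left(-2 - 3\right) 1 \cdot 3 \cdot 3}\right)^{2}\right) - 23586 = \left(6 - \left(\frac{-38 + 7 - 3 \left(-5\right) 1 \cdot 3 \cdot 3}{10 + \left(-5\right) 1 \cdot 3 \cdot 3}\right)^{2}\right) - 23586 = \left(6 - \left(\frac{-38 + 7 - 3 \left(-5\right) 3 \cdot 3}{10 + \left(-5\right) 3 \cdot 3}\right)^{2}\right) - 23586 = \left(6 - \left(\frac{-38 + 7 - 3 \left(\left(-15\right) 3\right)}{10 - 45}\right)^{2}\right) - 23586 = \left(6 - \left(\frac{-38 + 7 - -135}{10 - 45}\right)^{2}\right) - 23586 = \left(6 - \left(\frac{-38 + 7 + 135}{-35}\right)^{2}\right) - 23586 = \left(6 - \left(\left(- \frac{1}{35}\right) 104\right)^{2}\right) - 23586 = \left(6 - \left(- \frac{104}{35}\right)^{2}\right) - 23586 = \left(6 - \frac{10816}{1225}\right) - 23586 = - \frac{3466}{1225} - 23586 = - \frac{28896316}{1225}$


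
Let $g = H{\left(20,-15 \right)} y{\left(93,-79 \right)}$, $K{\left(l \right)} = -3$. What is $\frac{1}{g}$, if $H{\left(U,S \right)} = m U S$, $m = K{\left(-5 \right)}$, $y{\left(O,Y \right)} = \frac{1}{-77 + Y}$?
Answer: $- \frac{13}{75} \approx -0.17333$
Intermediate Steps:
$m = -3$
$H{\left(U,S \right)} = - 3 S U$ ($H{\left(U,S \right)} = - 3 U S = - 3 S U$)
$g = - \frac{75}{13}$ ($g = \frac{\left(-3\right) \left(-15\right) 20}{-77 - 79} = \frac{900}{-156} = 900 \left(- \frac{1}{156}\right) = - \frac{75}{13} \approx -5.7692$)
$\frac{1}{g} = \frac{1}{- \frac{75}{13}} = - \frac{13}{75}$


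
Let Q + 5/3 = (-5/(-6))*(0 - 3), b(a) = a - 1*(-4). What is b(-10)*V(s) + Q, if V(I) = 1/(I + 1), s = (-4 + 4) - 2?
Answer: 11/6 ≈ 1.8333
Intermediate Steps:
b(a) = 4 + a (b(a) = a + 4 = 4 + a)
s = -2 (s = 0 - 2 = -2)
V(I) = 1/(1 + I)
Q = -25/6 (Q = -5/3 + (-5/(-6))*(0 - 3) = -5/3 - 5*(-⅙)*(-3) = -5/3 + (⅚)*(-3) = -5/3 - 5/2 = -25/6 ≈ -4.1667)
b(-10)*V(s) + Q = (4 - 10)/(1 - 2) - 25/6 = -6/(-1) - 25/6 = -6*(-1) - 25/6 = 6 - 25/6 = 11/6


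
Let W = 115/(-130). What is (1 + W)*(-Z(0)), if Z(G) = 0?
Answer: 0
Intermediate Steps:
W = -23/26 (W = 115*(-1/130) = -23/26 ≈ -0.88461)
(1 + W)*(-Z(0)) = (1 - 23/26)*(-1*0) = (3/26)*0 = 0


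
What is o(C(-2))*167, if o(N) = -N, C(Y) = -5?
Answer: 835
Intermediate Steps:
o(C(-2))*167 = -1*(-5)*167 = 5*167 = 835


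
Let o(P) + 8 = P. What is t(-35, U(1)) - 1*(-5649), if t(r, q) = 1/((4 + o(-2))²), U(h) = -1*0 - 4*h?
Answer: 203365/36 ≈ 5649.0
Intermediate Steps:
o(P) = -8 + P
U(h) = -4*h (U(h) = 0 - 4*h = -4*h)
t(r, q) = 1/36 (t(r, q) = 1/((4 + (-8 - 2))²) = 1/((4 - 10)²) = 1/((-6)²) = 1/36)
t(-35, U(1)) - 1*(-5649) = 1/36 - 1*(-5649) = 1/36 + 5649 = 203365/36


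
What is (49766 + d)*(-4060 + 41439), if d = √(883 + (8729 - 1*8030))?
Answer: 1860203314 + 37379*√1582 ≈ 1.8617e+9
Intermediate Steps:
d = √1582 (d = √(883 + (8729 - 8030)) = √(883 + 699) = √1582 ≈ 39.774)
(49766 + d)*(-4060 + 41439) = (49766 + √1582)*(-4060 + 41439) = (49766 + √1582)*37379 = 1860203314 + 37379*√1582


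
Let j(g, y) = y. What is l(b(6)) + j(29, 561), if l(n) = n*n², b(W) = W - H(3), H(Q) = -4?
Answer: 1561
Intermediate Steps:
b(W) = 4 + W (b(W) = W - 1*(-4) = W + 4 = 4 + W)
l(n) = n³
l(b(6)) + j(29, 561) = (4 + 6)³ + 561 = 10³ + 561 = 1000 + 561 = 1561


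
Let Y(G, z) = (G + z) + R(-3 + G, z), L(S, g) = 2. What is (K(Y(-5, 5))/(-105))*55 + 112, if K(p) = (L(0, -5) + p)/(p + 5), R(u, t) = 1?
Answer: 4693/42 ≈ 111.74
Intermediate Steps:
Y(G, z) = 1 + G + z (Y(G, z) = (G + z) + 1 = 1 + G + z)
K(p) = (2 + p)/(5 + p) (K(p) = (2 + p)/(p + 5) = (2 + p)/(5 + p))
(K(Y(-5, 5))/(-105))*55 + 112 = (((2 + (1 - 5 + 5))/(5 + (1 - 5 + 5)))/(-105))*55 + 112 = (((2 + 1)/(5 + 1))*(-1/105))*55 + 112 = ((3/6)*(-1/105))*55 + 112 = (((⅙)*3)*(-1/105))*55 + 112 = ((½)*(-1/105))*55 + 112 = -1/210*55 + 112 = -11/42 + 112 = 4693/42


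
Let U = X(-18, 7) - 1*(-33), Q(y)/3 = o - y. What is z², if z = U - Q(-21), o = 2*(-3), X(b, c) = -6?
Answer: 324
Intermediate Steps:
o = -6
Q(y) = -18 - 3*y (Q(y) = 3*(-6 - y) = -18 - 3*y)
U = 27 (U = -6 - 1*(-33) = -6 + 33 = 27)
z = -18 (z = 27 - (-18 - 3*(-21)) = 27 - (-18 + 63) = 27 - 1*45 = 27 - 45 = -18)
z² = (-18)² = 324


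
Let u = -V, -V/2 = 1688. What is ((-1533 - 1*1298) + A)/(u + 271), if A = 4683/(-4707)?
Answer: -4443400/5722143 ≈ -0.77653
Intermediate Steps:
A = -1561/1569 (A = 4683*(-1/4707) = -1561/1569 ≈ -0.99490)
V = -3376 (V = -2*1688 = -3376)
u = 3376 (u = -1*(-3376) = 3376)
((-1533 - 1*1298) + A)/(u + 271) = ((-1533 - 1*1298) - 1561/1569)/(3376 + 271) = ((-1533 - 1298) - 1561/1569)/3647 = (-2831 - 1561/1569)*(1/3647) = -4443400/1569*1/3647 = -4443400/5722143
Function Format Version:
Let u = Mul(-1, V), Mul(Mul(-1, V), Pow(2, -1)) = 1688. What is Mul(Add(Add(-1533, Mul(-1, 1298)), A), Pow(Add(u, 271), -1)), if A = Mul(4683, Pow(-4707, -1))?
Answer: Rational(-4443400, 5722143) ≈ -0.77653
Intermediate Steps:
A = Rational(-1561, 1569) (A = Mul(4683, Rational(-1, 4707)) = Rational(-1561, 1569) ≈ -0.99490)
V = -3376 (V = Mul(-2, 1688) = -3376)
u = 3376 (u = Mul(-1, -3376) = 3376)
Mul(Add(Add(-1533, Mul(-1, 1298)), A), Pow(Add(u, 271), -1)) = Mul(Add(Add(-1533, Mul(-1, 1298)), Rational(-1561, 1569)), Pow(Add(3376, 271), -1)) = Mul(Add(Add(-1533, -1298), Rational(-1561, 1569)), Pow(3647, -1)) = Mul(Add(-2831, Rational(-1561, 1569)), Rational(1, 3647)) = Mul(Rational(-4443400, 1569), Rational(1, 3647)) = Rational(-4443400, 5722143)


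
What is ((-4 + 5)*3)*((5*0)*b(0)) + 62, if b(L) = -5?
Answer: 62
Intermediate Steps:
((-4 + 5)*3)*((5*0)*b(0)) + 62 = ((-4 + 5)*3)*((5*0)*(-5)) + 62 = (1*3)*(0*(-5)) + 62 = 3*0 + 62 = 0 + 62 = 62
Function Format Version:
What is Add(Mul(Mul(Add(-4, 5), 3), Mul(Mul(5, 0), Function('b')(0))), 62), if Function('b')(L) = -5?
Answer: 62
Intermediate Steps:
Add(Mul(Mul(Add(-4, 5), 3), Mul(Mul(5, 0), Function('b')(0))), 62) = Add(Mul(Mul(Add(-4, 5), 3), Mul(Mul(5, 0), -5)), 62) = Add(Mul(Mul(1, 3), Mul(0, -5)), 62) = Add(Mul(3, 0), 62) = Add(0, 62) = 62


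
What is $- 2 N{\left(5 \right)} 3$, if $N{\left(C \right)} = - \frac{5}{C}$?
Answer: $6$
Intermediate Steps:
$- 2 N{\left(5 \right)} 3 = - 2 \left(- \frac{5}{5}\right) 3 = - 2 \left(\left(-5\right) \frac{1}{5}\right) 3 = \left(-2\right) \left(-1\right) 3 = 2 \cdot 3 = 6$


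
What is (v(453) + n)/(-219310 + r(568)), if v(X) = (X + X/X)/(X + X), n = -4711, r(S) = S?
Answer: 1066928/49545063 ≈ 0.021535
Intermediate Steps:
v(X) = (1 + X)/(2*X) (v(X) = (X + 1)/((2*X)) = (1 + X)*(1/(2*X)) = (1 + X)/(2*X))
(v(453) + n)/(-219310 + r(568)) = ((1/2)*(1 + 453)/453 - 4711)/(-219310 + 568) = ((1/2)*(1/453)*454 - 4711)/(-218742) = (227/453 - 4711)*(-1/218742) = -2133856/453*(-1/218742) = 1066928/49545063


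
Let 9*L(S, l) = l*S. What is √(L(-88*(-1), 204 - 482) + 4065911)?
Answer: √36568735/3 ≈ 2015.7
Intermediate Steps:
L(S, l) = S*l/9 (L(S, l) = (l*S)/9 = (S*l)/9 = S*l/9)
√(L(-88*(-1), 204 - 482) + 4065911) = √((-88*(-1))*(204 - 482)/9 + 4065911) = √((⅑)*88*(-278) + 4065911) = √(-24464/9 + 4065911) = √(36568735/9) = √36568735/3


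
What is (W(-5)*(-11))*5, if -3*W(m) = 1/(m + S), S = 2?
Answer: -55/9 ≈ -6.1111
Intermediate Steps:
W(m) = -1/(3*(2 + m)) (W(m) = -1/(3*(m + 2)) = -1/(3*(2 + m)))
(W(-5)*(-11))*5 = (-1/(6 + 3*(-5))*(-11))*5 = (-1/(6 - 15)*(-11))*5 = (-1/(-9)*(-11))*5 = (-1*(-⅑)*(-11))*5 = ((⅑)*(-11))*5 = -11/9*5 = -55/9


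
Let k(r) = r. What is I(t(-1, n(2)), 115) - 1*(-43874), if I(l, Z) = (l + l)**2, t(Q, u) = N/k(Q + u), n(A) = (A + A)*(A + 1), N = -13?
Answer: 5309430/121 ≈ 43880.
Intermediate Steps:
n(A) = 2*A*(1 + A) (n(A) = (2*A)*(1 + A) = 2*A*(1 + A))
t(Q, u) = -13/(Q + u)
I(l, Z) = 4*l**2 (I(l, Z) = (2*l)**2 = 4*l**2)
I(t(-1, n(2)), 115) - 1*(-43874) = 4*(-13/(-1 + 2*2*(1 + 2)))**2 - 1*(-43874) = 4*(-13/(-1 + 2*2*3))**2 + 43874 = 4*(-13/(-1 + 12))**2 + 43874 = 4*(-13/11)**2 + 43874 = 4*(169/121) + 43874 = 676/121 + 43874 = 5309430/121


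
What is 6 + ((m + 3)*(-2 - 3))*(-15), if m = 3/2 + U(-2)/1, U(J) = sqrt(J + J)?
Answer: 687/2 + 150*I ≈ 343.5 + 150.0*I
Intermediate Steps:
U(J) = sqrt(2)*sqrt(J) (U(J) = sqrt(2*J) = sqrt(2)*sqrt(J))
m = 3/2 + 2*I (m = 3/2 + (sqrt(2)*sqrt(-2))/1 = 3*(1/2) + (sqrt(2)*(I*sqrt(2)))*1 = 3/2 + (2*I)*1 = 3/2 + 2*I ≈ 1.5 + 2.0*I)
6 + ((m + 3)*(-2 - 3))*(-15) = 6 + (((3/2 + 2*I) + 3)*(-2 - 3))*(-15) = 6 + ((9/2 + 2*I)*(-5))*(-15) = 6 + (-45/2 - 10*I)*(-15) = 6 + (675/2 + 150*I) = 687/2 + 150*I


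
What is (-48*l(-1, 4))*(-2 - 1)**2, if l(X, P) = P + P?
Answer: -3456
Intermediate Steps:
l(X, P) = 2*P
(-48*l(-1, 4))*(-2 - 1)**2 = (-96*4)*(-2 - 1)**2 = -48*8*(-3)**2 = -384*9 = -3456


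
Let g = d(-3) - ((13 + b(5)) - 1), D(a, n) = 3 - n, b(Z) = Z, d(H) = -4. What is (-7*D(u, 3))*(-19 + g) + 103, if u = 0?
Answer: 103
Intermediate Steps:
g = -21 (g = -4 - ((13 + 5) - 1) = -4 - (18 - 1) = -4 - 1*17 = -4 - 17 = -21)
(-7*D(u, 3))*(-19 + g) + 103 = (-7*(3 - 1*3))*(-19 - 21) + 103 = -7*(3 - 3)*(-40) + 103 = -7*0*(-40) + 103 = 0*(-40) + 103 = 0 + 103 = 103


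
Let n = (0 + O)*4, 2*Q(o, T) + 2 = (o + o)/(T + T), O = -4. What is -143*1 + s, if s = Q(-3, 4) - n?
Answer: -1027/8 ≈ -128.38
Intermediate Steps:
Q(o, T) = -1 + o/(2*T) (Q(o, T) = -1 + ((o + o)/(T + T))/2 = -1 + ((2*o)/((2*T)))/2 = -1 + ((2*o)*(1/(2*T)))/2 = -1 + (o/T)/2 = -1 + o/(2*T))
n = -16 (n = (0 - 4)*4 = -4*4 = -16)
s = 117/8 (s = ((½)*(-3) - 1*4)/4 - 1*(-16) = (-3/2 - 4)/4 + 16 = (¼)*(-11/2) + 16 = -11/8 + 16 = 117/8 ≈ 14.625)
-143*1 + s = -143*1 + 117/8 = -143 + 117/8 = -1027/8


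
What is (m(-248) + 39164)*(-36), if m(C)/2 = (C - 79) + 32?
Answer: -1388664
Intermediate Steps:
m(C) = -94 + 2*C (m(C) = 2*((C - 79) + 32) = 2*((-79 + C) + 32) = 2*(-47 + C) = -94 + 2*C)
(m(-248) + 39164)*(-36) = ((-94 + 2*(-248)) + 39164)*(-36) = ((-94 - 496) + 39164)*(-36) = (-590 + 39164)*(-36) = 38574*(-36) = -1388664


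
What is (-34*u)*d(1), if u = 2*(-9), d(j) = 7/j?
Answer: 4284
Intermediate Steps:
u = -18
(-34*u)*d(1) = (-34*(-18))*(7/1) = 612*(7*1) = 612*7 = 4284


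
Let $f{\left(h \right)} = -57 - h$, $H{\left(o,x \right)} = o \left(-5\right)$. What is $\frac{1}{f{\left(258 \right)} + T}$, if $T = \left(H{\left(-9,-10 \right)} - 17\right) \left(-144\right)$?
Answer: $- \frac{1}{4347} \approx -0.00023004$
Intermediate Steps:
$H{\left(o,x \right)} = - 5 o$
$T = -4032$ ($T = \left(\left(-5\right) \left(-9\right) - 17\right) \left(-144\right) = \left(45 - 17\right) \left(-144\right) = 28 \left(-144\right) = -4032$)
$\frac{1}{f{\left(258 \right)} + T} = \frac{1}{\left(-57 - 258\right) - 4032} = \frac{1}{-315 - 4032} = \frac{1}{-4347} = - \frac{1}{4347}$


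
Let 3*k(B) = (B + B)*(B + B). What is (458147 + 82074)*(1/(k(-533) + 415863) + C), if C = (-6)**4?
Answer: 1669062870411783/2383945 ≈ 7.0013e+8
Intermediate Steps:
k(B) = 4*B**2/3 (k(B) = ((B + B)*(B + B))/3 = ((2*B)*(2*B))/3 = (4*B**2)/3 = 4*B**2/3)
C = 1296
(458147 + 82074)*(1/(k(-533) + 415863) + C) = (458147 + 82074)*(1/((4/3)*(-533)**2 + 415863) + 1296) = 540221*(1/((4/3)*284089 + 415863) + 1296) = 540221*(1/(1136356/3 + 415863) + 1296) = 540221*(1/(2383945/3) + 1296) = 540221*(3/2383945 + 1296) = 540221*(3089592723/2383945) = 1669062870411783/2383945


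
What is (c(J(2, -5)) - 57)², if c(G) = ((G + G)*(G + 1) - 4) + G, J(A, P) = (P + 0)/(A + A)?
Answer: 243049/64 ≈ 3797.6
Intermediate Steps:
J(A, P) = P/(2*A) (J(A, P) = P/((2*A)) = P*(1/(2*A)) = P/(2*A))
c(G) = -4 + G + 2*G*(1 + G) (c(G) = ((2*G)*(1 + G) - 4) + G = (2*G*(1 + G) - 4) + G = (-4 + 2*G*(1 + G)) + G = -4 + G + 2*G*(1 + G))
(c(J(2, -5)) - 57)² = ((-4 + 2*((½)*(-5)/2)² + 3*((½)*(-5)/2)) - 57)² = ((-4 + 2*((½)*(-5)*(½))² + 3*((½)*(-5)*(½))) - 57)² = ((-4 + 2*(-5/4)² + 3*(-5/4)) - 57)² = ((-4 + 2*(25/16) - 15/4) - 57)² = ((-4 + 25/8 - 15/4) - 57)² = (-37/8 - 57)² = (-493/8)² = 243049/64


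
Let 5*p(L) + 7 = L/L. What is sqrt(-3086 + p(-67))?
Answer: 2*I*sqrt(19295)/5 ≈ 55.563*I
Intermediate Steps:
p(L) = -6/5 (p(L) = -7/5 + (L/L)/5 = -7/5 + (1/5)*1 = -7/5 + 1/5 = -6/5)
sqrt(-3086 + p(-67)) = sqrt(-3086 - 6/5) = sqrt(-15436/5) = 2*I*sqrt(19295)/5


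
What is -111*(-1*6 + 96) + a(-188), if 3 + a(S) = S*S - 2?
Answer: 25349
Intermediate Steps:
a(S) = -5 + S² (a(S) = -3 + (S*S - 2) = -3 + (S² - 2) = -3 + (-2 + S²) = -5 + S²)
-111*(-1*6 + 96) + a(-188) = -111*(-1*6 + 96) + (-5 + (-188)²) = -111*(-6 + 96) + (-5 + 35344) = -111*90 + 35339 = -9990 + 35339 = 25349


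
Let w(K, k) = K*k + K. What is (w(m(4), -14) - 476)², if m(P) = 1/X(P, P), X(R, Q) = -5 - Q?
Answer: 18241441/81 ≈ 2.2520e+5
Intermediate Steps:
m(P) = 1/(-5 - P)
w(K, k) = K + K*k
(w(m(4), -14) - 476)² = ((-1/(5 + 4))*(1 - 14) - 476)² = (-1/9*(-13) - 476)² = (-1*⅑*(-13) - 476)² = (-⅑*(-13) - 476)² = (13/9 - 476)² = (-4271/9)² = 18241441/81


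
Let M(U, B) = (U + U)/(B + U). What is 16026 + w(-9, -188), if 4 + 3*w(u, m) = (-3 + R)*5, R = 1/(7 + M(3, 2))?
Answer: 1970444/123 ≈ 16020.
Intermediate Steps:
M(U, B) = 2*U/(B + U) (M(U, B) = (2*U)/(B + U) = 2*U/(B + U))
R = 5/41 (R = 1/(7 + 2*3/(2 + 3)) = 1/(7 + 2*3/5) = 1/(7 + 2*3*(⅕)) = 1/(7 + 6/5) = 1/(41/5) = 5/41 ≈ 0.12195)
w(u, m) = -754/123 (w(u, m) = -4/3 + ((-3 + 5/41)*5)/3 = -4/3 + (-118/41*5)/3 = -4/3 + (⅓)*(-590/41) = -4/3 - 590/123 = -754/123)
16026 + w(-9, -188) = 16026 - 754/123 = 1970444/123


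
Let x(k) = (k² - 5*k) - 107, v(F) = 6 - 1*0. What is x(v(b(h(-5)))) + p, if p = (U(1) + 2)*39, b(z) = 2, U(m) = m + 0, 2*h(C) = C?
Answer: 16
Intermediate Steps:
h(C) = C/2
U(m) = m
p = 117 (p = (1 + 2)*39 = 3*39 = 117)
v(F) = 6 (v(F) = 6 + 0 = 6)
x(k) = -107 + k² - 5*k
x(v(b(h(-5)))) + p = (-107 + 6² - 5*6) + 117 = (-107 + 36 - 30) + 117 = -101 + 117 = 16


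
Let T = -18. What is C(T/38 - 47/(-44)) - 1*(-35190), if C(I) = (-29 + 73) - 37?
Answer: 35197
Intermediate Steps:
C(I) = 7 (C(I) = 44 - 37 = 7)
C(T/38 - 47/(-44)) - 1*(-35190) = 7 - 1*(-35190) = 7 + 35190 = 35197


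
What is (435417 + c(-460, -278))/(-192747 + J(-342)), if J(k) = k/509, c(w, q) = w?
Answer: -221393113/98108565 ≈ -2.2566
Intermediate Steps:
J(k) = k/509 (J(k) = k*(1/509) = k/509)
(435417 + c(-460, -278))/(-192747 + J(-342)) = (435417 - 460)/(-192747 + (1/509)*(-342)) = 434957/(-192747 - 342/509) = 434957/(-98108565/509) = 434957*(-509/98108565) = -221393113/98108565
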